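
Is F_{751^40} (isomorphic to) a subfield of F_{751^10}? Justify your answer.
No: F_{751^40} is not a subfield of F_{751^10}

F_{p^m} embeds in F_{p^n} iff m | n. Here 40 ∤ 10 (since 10 = 0·40 + 10 with remainder 10 ≠ 0), so F_{751^40} is not a subfield of F_{751^10}. Equivalently: if it were, the tower law would give 40 = [F_{751^40}:F_751] dividing [F_{751^10}:F_751] = 10, contradiction.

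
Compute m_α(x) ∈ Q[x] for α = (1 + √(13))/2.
m_α(x) = x^2 - x - 3

From 2α - 1 = √(13), squaring gives (2α - 1)^2 = 13, i.e. 4α^2 - 4α + 1 = 13, so α^2 - α + (1 - 13)/4 = 0. Since 13 ≡ 1 (mod 4), (1 - 13)/4 = -3 ∈ Z. The polynomial x^2 - x - 3 has discriminant 1 - 4·(-3) = 13, which is not a perfect square in Q (d = 13 is squarefree and ≠ 1), so x^2 - x - 3 is irreducible over Q. It is the minimal polynomial of α.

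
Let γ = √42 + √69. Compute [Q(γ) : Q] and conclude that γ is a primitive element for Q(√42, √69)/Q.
[Q(γ) : Q] = 4 (equivalently, Q(γ) = Q(√42, √69))

Obviously Q(γ) ⊆ Q(√42, √69), and [Q(√42, √69):Q] = 4 (since 42, 69 are distinct squarefree integers > 1 with 2898 not a perfect square). To show equality we compute the minimal polynomial of γ. From γ = √42 + √69: γ^2 = 42 + 2√(2898) + 69 = 111 + 2√(2898), so γ^2 - 111 = 2√(2898); squaring, (γ^2 - 111)^2 = 4·2898, i.e. γ^4 - 222γ^2 + 12321 - 11592 = 0, i.e. γ^4 - 222γ^2 + 729 = 0. So γ is a root of x^4 - 222x^2 + 729. This polynomial is irreducible over Q: it has no rational root (each ±√42 ± √69 is irrational), and any factorization into two quadratics over Q would force √(2898) ∈ Q (pairing opposite roots) or √42, √69 ∈ Q (other pairings), all impossible. Hence [Q(γ):Q] = 4 = [Q(√42, √69):Q], so Q(γ) = Q(√42, √69).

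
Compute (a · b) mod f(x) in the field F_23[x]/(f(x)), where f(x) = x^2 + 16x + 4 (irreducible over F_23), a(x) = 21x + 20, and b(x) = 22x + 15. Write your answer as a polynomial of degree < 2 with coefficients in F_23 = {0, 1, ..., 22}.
a · b ≡ 10x + 16 (mod f(x))

Multiply in F_23[x]: a(x)·b(x) = (21x + 20)·(22x + 15) = 2x^2 + 19x + 1. This has degree ≥ 2, so divide by f(x) over F_23: 2x^2 + 19x + 1 = (2)·(x^2 + 16x + 4) + (10x + 16). Hence a·b ≡ 10x + 16 (mod f). (F_23[x]/(f) is a field with 23^2 = 529 elements since f is irreducible of degree 2.)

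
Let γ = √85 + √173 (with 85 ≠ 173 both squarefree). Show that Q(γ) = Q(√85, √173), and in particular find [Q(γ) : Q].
[Q(γ) : Q] = 4 (equivalently, Q(γ) = Q(√85, √173))

Obviously Q(γ) ⊆ Q(√85, √173), and [Q(√85, √173):Q] = 4 (since 85, 173 are distinct squarefree integers > 1 with 14705 not a perfect square). To show equality we compute the minimal polynomial of γ. From γ = √85 + √173: γ^2 = 85 + 2√(14705) + 173 = 258 + 2√(14705), so γ^2 - 258 = 2√(14705); squaring, (γ^2 - 258)^2 = 4·14705, i.e. γ^4 - 516γ^2 + 66564 - 58820 = 0, i.e. γ^4 - 516γ^2 + 7744 = 0. So γ is a root of x^4 - 516x^2 + 7744. This polynomial is irreducible over Q: it has no rational root (each ±√85 ± √173 is irrational), and any factorization into two quadratics over Q would force √(14705) ∈ Q (pairing opposite roots) or √85, √173 ∈ Q (other pairings), all impossible. Hence [Q(γ):Q] = 4 = [Q(√85, √173):Q], so Q(γ) = Q(√85, √173).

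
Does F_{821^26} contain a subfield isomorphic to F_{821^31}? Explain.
No: F_{821^31} is not a subfield of F_{821^26}

F_{p^m} embeds in F_{p^n} iff m | n. Here 31 ∤ 26 (since 26 = 0·31 + 26 with remainder 26 ≠ 0), so F_{821^31} is not a subfield of F_{821^26}. Equivalently: if it were, the tower law would give 31 = [F_{821^31}:F_821] dividing [F_{821^26}:F_821] = 26, contradiction.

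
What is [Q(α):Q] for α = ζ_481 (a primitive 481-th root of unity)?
[Q(α):Q] = 432

The minimal polynomial of ζ_481 over Q is the 481-th cyclotomic polynomial Φ_481(x), which is irreducible over Q and has degree φ(481) = 432. Hence [Q(α):Q] = φ(481) = 432.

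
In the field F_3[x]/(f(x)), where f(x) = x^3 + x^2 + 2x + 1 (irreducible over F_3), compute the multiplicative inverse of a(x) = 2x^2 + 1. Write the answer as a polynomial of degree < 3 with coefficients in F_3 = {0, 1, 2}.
a(x)^(-1) ≡ 2x + 2 (mod f(x))

Since f is irreducible over F_3, F_3[x]/(f) is a field and a(x) ≠ 0 has an inverse. Apply the extended Euclidean algorithm to f(x) and a(x) in F_3[x]: f(x) = (2x + 2)·a(x) + (2). The last nonzero remainder is the constant 2 = gcd(f, a) in F_3. Back-substituting through the division chain expresses 2 = s(x)·a(x) + t(x)·f(x) with s(x) ≡ x + 1 (mod f), so (x + 1)·a(x) ≡ 2 (mod f). Multiplying by 2^(-1) ≡ 2 in F_3 gives a(x)^(-1) ≡ 2·(x + 1) ≡ 2x + 2 (mod f). Check: (2x^2 + 1)·(2x + 2) = x^3 + x^2 + 2x + 2 ≡ 1 (mod x^3 + x^2 + 2x + 1).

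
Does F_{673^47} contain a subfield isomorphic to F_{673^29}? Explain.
No: F_{673^29} is not a subfield of F_{673^47}

F_{p^m} embeds in F_{p^n} iff m | n. Here 29 ∤ 47 (since 47 = 1·29 + 18 with remainder 18 ≠ 0), so F_{673^29} is not a subfield of F_{673^47}. Equivalently: if it were, the tower law would give 29 = [F_{673^29}:F_673] dividing [F_{673^47}:F_673] = 47, contradiction.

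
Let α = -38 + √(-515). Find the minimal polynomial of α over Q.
m_α(x) = x^2 + 76x + 1959

From α + 38 = √(-515), squaring gives (α + 38)^2 = -515, i.e. α^2 + 76α + 1444 = -515, so α^2 + 76α + 1959 = 0. The discriminant of x^2 + 76x + 1959 is (76)^2 - 4·(1959) = 5776 - 7836 = -2060, and 4·(-515) is not a perfect square in Q since -515 is squarefree and ≠ 1. Hence x^2 + 76x + 1959 is irreducible over Q and is the minimal polynomial of α.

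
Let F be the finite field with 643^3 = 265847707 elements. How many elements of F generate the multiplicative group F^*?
There are φ(265847706) = 86821632 primitive elements

F_q^* is cyclic of order q - 1 = 265847706. A cyclic group of order m has exactly φ(m) generators. Here m = 265847706 = 2 · 3^2 · 97 · 107 · 1423, so the number of primitive elements is φ(265847706) = 86821632.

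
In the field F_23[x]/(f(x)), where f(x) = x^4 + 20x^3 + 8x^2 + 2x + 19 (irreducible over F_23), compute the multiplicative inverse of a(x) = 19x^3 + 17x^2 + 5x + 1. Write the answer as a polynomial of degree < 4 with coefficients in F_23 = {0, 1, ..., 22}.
a(x)^(-1) ≡ 4x^3 + 18x^2 + x + 21 (mod f(x))

Since f is irreducible over F_23, F_23[x]/(f) is a field and a(x) ≠ 0 has an inverse. Apply the extended Euclidean algorithm to f(x) and a(x) in F_23[x]: f(x) = (17x + 4)·a(x) + (16x^2 + 11x + 15);  a(x) = (17x + 21)·(16x^2 + 11x + 15) + (2x + 8);  (16x^2 + 11x + 15) = (8x + 8)·(2x + 8) + (20). The last nonzero remainder is the constant 20 = gcd(f, a) in F_23. Back-substituting through the division chain expresses 20 = s(x)·a(x) + t(x)·f(x) with s(x) ≡ 11x^3 + 15x^2 + 20x + 6 (mod f), so (11x^3 + 15x^2 + 20x + 6)·a(x) ≡ 20 (mod f). Multiplying by 20^(-1) ≡ 15 in F_23 gives a(x)^(-1) ≡ 15·(11x^3 + 15x^2 + 20x + 6) ≡ 4x^3 + 18x^2 + x + 21 (mod f). Check: (19x^3 + 17x^2 + 5x + 1)·(4x^3 + 18x^2 + x + 21) = 7x^6 + 19x^5 + 4x^3 + 12x^2 + 14x + 21 ≡ 1 (mod x^4 + 20x^3 + 8x^2 + 2x + 19).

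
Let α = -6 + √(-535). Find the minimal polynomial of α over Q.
m_α(x) = x^2 + 12x + 571

From α + 6 = √(-535), squaring gives (α + 6)^2 = -535, i.e. α^2 + 12α + 36 = -535, so α^2 + 12α + 571 = 0. The discriminant of x^2 + 12x + 571 is (12)^2 - 4·(571) = 144 - 2284 = -2140, and 4·(-535) is not a perfect square in Q since -535 is squarefree and ≠ 1. Hence x^2 + 12x + 571 is irreducible over Q and is the minimal polynomial of α.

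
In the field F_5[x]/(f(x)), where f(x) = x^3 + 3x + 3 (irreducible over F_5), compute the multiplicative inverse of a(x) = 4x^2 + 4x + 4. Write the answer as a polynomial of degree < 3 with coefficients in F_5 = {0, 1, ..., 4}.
a(x)^(-1) ≡ 4x^2 + 3x (mod f(x))

Since f is irreducible over F_5, F_5[x]/(f) is a field and a(x) ≠ 0 has an inverse. Apply the extended Euclidean algorithm to f(x) and a(x) in F_5[x]: f(x) = (4x + 1)·a(x) + (3x + 4);  a(x) = (3x + 4)·(3x + 4) + (3). The last nonzero remainder is the constant 3 = gcd(f, a) in F_5. Back-substituting through the division chain expresses 3 = s(x)·a(x) + t(x)·f(x) with s(x) ≡ 2x^2 + 4x (mod f), so (2x^2 + 4x)·a(x) ≡ 3 (mod f). Multiplying by 3^(-1) ≡ 2 in F_5 gives a(x)^(-1) ≡ 2·(2x^2 + 4x) ≡ 4x^2 + 3x (mod f). Check: (4x^2 + 4x + 4)·(4x^2 + 3x) = x^4 + 3x^3 + 3x^2 + 2x ≡ 1 (mod x^3 + 3x + 3).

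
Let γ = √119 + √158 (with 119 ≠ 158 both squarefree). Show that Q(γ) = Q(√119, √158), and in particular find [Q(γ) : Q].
[Q(γ) : Q] = 4 (equivalently, Q(γ) = Q(√119, √158))

Obviously Q(γ) ⊆ Q(√119, √158), and [Q(√119, √158):Q] = 4 (since 119, 158 are distinct squarefree integers > 1 with 18802 not a perfect square). To show equality we compute the minimal polynomial of γ. From γ = √119 + √158: γ^2 = 119 + 2√(18802) + 158 = 277 + 2√(18802), so γ^2 - 277 = 2√(18802); squaring, (γ^2 - 277)^2 = 4·18802, i.e. γ^4 - 554γ^2 + 76729 - 75208 = 0, i.e. γ^4 - 554γ^2 + 1521 = 0. So γ is a root of x^4 - 554x^2 + 1521. This polynomial is irreducible over Q: it has no rational root (each ±√119 ± √158 is irrational), and any factorization into two quadratics over Q would force √(18802) ∈ Q (pairing opposite roots) or √119, √158 ∈ Q (other pairings), all impossible. Hence [Q(γ):Q] = 4 = [Q(√119, √158):Q], so Q(γ) = Q(√119, √158).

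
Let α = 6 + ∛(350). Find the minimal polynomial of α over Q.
m_α(x) = x^3 - 18x^2 + 108x - 566

Set β = α - 6 = ∛(350), so β^3 = 350. Then (α - 6)^3 - 350 = 0, i.e. α is a root of g(x) = (x - 6)^3 - 350 = x^3 - 18x^2 + 108x - 566. Since g(x) = h(x - 6) where h(x) = x^3 - 350, and h is irreducible over Q (because 350 is not a perfect cube, so h has no rational root, and a monic cubic with no rational root is irreducible), g is also irreducible (irreducibility is preserved under the substitution x → x - 6). Hence m_α(x) = x^3 - 18x^2 + 108x - 566.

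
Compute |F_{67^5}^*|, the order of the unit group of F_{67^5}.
|F_{67^5}^*| = 1350125106

F_{67^5} has 67^5 = 1350125107 elements; its multiplicative group consists of all nonzero elements, so |F_{67^5}^*| = 1350125107 - 1 = 1350125106. (It is cyclic since any finite subgroup of the multiplicative group of a field is cyclic.)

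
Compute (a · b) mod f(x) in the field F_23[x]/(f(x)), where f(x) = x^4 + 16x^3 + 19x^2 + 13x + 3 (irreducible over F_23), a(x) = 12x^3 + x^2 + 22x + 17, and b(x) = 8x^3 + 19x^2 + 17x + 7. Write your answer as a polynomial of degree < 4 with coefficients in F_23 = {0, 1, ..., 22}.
a · b ≡ 20x^3 + 10x^2 + 17x (mod f(x))

Multiply in F_23[x]: a(x)·b(x) = (12x^3 + x^2 + 22x + 17)·(8x^3 + 19x^2 + 17x + 7) = 4x^6 + 6x^5 + 8x^4 + 11x^3 + 14x^2 + 6x + 4. This has degree ≥ 4, so divide by f(x) over F_23: 4x^6 + 6x^5 + 8x^4 + 11x^3 + 14x^2 + 6x + 4 = (4x^2 + 11x + 9)·(x^4 + 16x^3 + 19x^2 + 13x + 3) + (20x^3 + 10x^2 + 17x). Hence a·b ≡ 20x^3 + 10x^2 + 17x (mod f). (F_23[x]/(f) is a field with 23^4 = 279841 elements since f is irreducible of degree 4.)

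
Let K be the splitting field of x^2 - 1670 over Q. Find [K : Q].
[K : Q] = 2

f(x) = x^2 - 1670 factors as (x - √1670)(x + √1670). The splitting field is K = Q(√1670). Since 1670 is squarefree and > 1, it is not a perfect square, so x^2 - 1670 is irreducible over Q and [Q(√1670) : Q] = 2. Hence [K : Q] = 2.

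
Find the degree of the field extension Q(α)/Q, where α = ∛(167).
[Q(α):Q] = 3

The minimal polynomial of α is x^3 - 167, irreducible over Q since 167 is not a perfect cube (so x^3 - 167 has no rational root). Hence [Q(α):Q] = deg(m_α) = 3.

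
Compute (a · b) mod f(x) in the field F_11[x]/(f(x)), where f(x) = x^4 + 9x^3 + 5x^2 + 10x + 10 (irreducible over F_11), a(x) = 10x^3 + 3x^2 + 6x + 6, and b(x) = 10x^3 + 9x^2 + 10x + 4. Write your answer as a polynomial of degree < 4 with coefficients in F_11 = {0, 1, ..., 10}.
a · b ≡ 9x^3 + 5x + 10 (mod f(x))

Multiply in F_11[x]: a(x)·b(x) = (10x^3 + 3x^2 + 6x + 6)·(10x^3 + 9x^2 + 10x + 4) = x^6 + 10x^5 + 8x^3 + 5x^2 + 7x + 2. This has degree ≥ 4, so divide by f(x) over F_11: x^6 + 10x^5 + 8x^3 + 5x^2 + 7x + 2 = (x^2 + x + 8)·(x^4 + 9x^3 + 5x^2 + 10x + 10) + (9x^3 + 5x + 10). Hence a·b ≡ 9x^3 + 5x + 10 (mod f). (F_11[x]/(f) is a field with 11^4 = 14641 elements since f is irreducible of degree 4.)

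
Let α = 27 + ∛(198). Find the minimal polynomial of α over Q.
m_α(x) = x^3 - 81x^2 + 2187x - 19881

Set β = α - 27 = ∛(198), so β^3 = 198. Then (α - 27)^3 - 198 = 0, i.e. α is a root of g(x) = (x - 27)^3 - 198 = x^3 - 81x^2 + 2187x - 19881. Since g(x) = h(x - 27) where h(x) = x^3 - 198, and h is irreducible over Q (because 198 is not a perfect cube, so h has no rational root, and a monic cubic with no rational root is irreducible), g is also irreducible (irreducibility is preserved under the substitution x → x - 27). Hence m_α(x) = x^3 - 81x^2 + 2187x - 19881.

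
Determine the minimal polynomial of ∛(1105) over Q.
m_α(x) = x^3 - 1105

α satisfies α^3 = 1105, so x^3 - 1105 annihilates α. By the rational root test, a rational root p/q (in lowest terms) of x^3 - 1105 would satisfy p^3 = 1105 q^3, forcing q = 1 and p^3 = 1105; but 1105 is not a perfect cube, contradiction. A monic cubic over Q with no rational root is irreducible (any nontrivial factorization would include a linear factor). Hence x^3 - 1105 is the minimal polynomial of α, and in particular [Q(α):Q] = 3.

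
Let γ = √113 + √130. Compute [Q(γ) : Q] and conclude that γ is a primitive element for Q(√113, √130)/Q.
[Q(γ) : Q] = 4 (equivalently, Q(γ) = Q(√113, √130))

Obviously Q(γ) ⊆ Q(√113, √130), and [Q(√113, √130):Q] = 4 (since 113, 130 are distinct squarefree integers > 1 with 14690 not a perfect square). To show equality we compute the minimal polynomial of γ. From γ = √113 + √130: γ^2 = 113 + 2√(14690) + 130 = 243 + 2√(14690), so γ^2 - 243 = 2√(14690); squaring, (γ^2 - 243)^2 = 4·14690, i.e. γ^4 - 486γ^2 + 59049 - 58760 = 0, i.e. γ^4 - 486γ^2 + 289 = 0. So γ is a root of x^4 - 486x^2 + 289. This polynomial is irreducible over Q: it has no rational root (each ±√113 ± √130 is irrational), and any factorization into two quadratics over Q would force √(14690) ∈ Q (pairing opposite roots) or √113, √130 ∈ Q (other pairings), all impossible. Hence [Q(γ):Q] = 4 = [Q(√113, √130):Q], so Q(γ) = Q(√113, √130).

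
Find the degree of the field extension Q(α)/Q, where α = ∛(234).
[Q(α):Q] = 3

The minimal polynomial of α is x^3 - 234, irreducible over Q since 234 is not a perfect cube (so x^3 - 234 has no rational root). Hence [Q(α):Q] = deg(m_α) = 3.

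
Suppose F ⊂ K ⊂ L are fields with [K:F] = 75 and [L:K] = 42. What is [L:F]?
[L:F] = 3150

The tower law says that for any tower of field extensions F ⊂ K ⊂ L with finite degrees, [L:F] = [L:K] · [K:F]. Here this gives [L:F] = 42 · 75 = 3150.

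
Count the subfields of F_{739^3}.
F_{739^3} has 2 subfields

The subfields of F_{p^n} are exactly the fields F_{p^d} for d | n (each is the fixed field of the unique index-d subgroup of Gal(F_{p^n}/F_p) ≅ Z/nZ). The divisors of n = 3 are {1, 3}, giving 2 subfields: F_{739^1}, F_{739^3}.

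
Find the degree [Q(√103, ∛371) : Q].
[Q(√103, ∛371) : Q] = 6

Let L = Q(√103, ∛371). Since Q(√103) ⊂ L and [Q(√103):Q] = 2, the tower law gives 2 | [L:Q]. Likewise Q(∛371) ⊂ L with [Q(∛371):Q] = 3 (because 371 is not a perfect cube), so 3 | [L:Q]. As gcd(2,3) = 1, [L:Q] is divisible by 6. Conversely L is generated over Q by √103 and ∛371, so [L:Q] ≤ 2·3 = 6. Therefore [Q(√103, ∛371) : Q] = 6.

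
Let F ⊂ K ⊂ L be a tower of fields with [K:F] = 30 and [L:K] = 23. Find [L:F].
[L:F] = 690

The tower law says that for any tower of field extensions F ⊂ K ⊂ L with finite degrees, [L:F] = [L:K] · [K:F]. Here this gives [L:F] = 23 · 30 = 690.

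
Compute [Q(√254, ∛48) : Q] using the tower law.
[Q(√254, ∛48) : Q] = 6

Let L = Q(√254, ∛48). Since Q(√254) ⊂ L and [Q(√254):Q] = 2, the tower law gives 2 | [L:Q]. Likewise Q(∛48) ⊂ L with [Q(∛48):Q] = 3 (because 48 is not a perfect cube), so 3 | [L:Q]. As gcd(2,3) = 1, [L:Q] is divisible by 6. Conversely L is generated over Q by √254 and ∛48, so [L:Q] ≤ 2·3 = 6. Therefore [Q(√254, ∛48) : Q] = 6.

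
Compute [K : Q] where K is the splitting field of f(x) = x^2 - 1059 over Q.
[K : Q] = 2

f(x) = x^2 - 1059 factors as (x - √1059)(x + √1059). The splitting field is K = Q(√1059). Since 1059 is squarefree and > 1, it is not a perfect square, so x^2 - 1059 is irreducible over Q and [Q(√1059) : Q] = 2. Hence [K : Q] = 2.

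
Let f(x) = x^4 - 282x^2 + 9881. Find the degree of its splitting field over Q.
[K : Q] = 4

Solving the quadratic in x^2: x^2 = (282 ± √(282^2 - 4·9881))/2 = (282 ± √40000)/2 = (282 ± 200)/2, giving x^2 = 41 or x^2 = 241. So f(x) = (x^2 - 41)(x^2 - 241) and the roots of f are ±√41, ±√241. Hence the splitting field is K = Q(√41, √241). Since 41 and 241 are distinct squarefree integers > 1, their product 9881 is not a perfect square, so √241 ∉ Q(√41). By the tower law [K:Q] = [Q(√41,√241):Q(√41)] · [Q(√41):Q] = 2 · 2 = 4.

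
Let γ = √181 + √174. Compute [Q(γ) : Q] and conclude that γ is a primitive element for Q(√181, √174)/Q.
[Q(γ) : Q] = 4 (equivalently, Q(γ) = Q(√181, √174))

Obviously Q(γ) ⊆ Q(√181, √174), and [Q(√181, √174):Q] = 4 (since 181, 174 are distinct squarefree integers > 1 with 31494 not a perfect square). To show equality we compute the minimal polynomial of γ. From γ = √181 + √174: γ^2 = 181 + 2√(31494) + 174 = 355 + 2√(31494), so γ^2 - 355 = 2√(31494); squaring, (γ^2 - 355)^2 = 4·31494, i.e. γ^4 - 710γ^2 + 126025 - 125976 = 0, i.e. γ^4 - 710γ^2 + 49 = 0. So γ is a root of x^4 - 710x^2 + 49. This polynomial is irreducible over Q: it has no rational root (each ±√181 ± √174 is irrational), and any factorization into two quadratics over Q would force √(31494) ∈ Q (pairing opposite roots) or √181, √174 ∈ Q (other pairings), all impossible. Hence [Q(γ):Q] = 4 = [Q(√181, √174):Q], so Q(γ) = Q(√181, √174).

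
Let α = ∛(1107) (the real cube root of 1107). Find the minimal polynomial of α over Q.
m_α(x) = x^3 - 1107

α satisfies α^3 = 1107, so x^3 - 1107 annihilates α. By the rational root test, a rational root p/q (in lowest terms) of x^3 - 1107 would satisfy p^3 = 1107 q^3, forcing q = 1 and p^3 = 1107; but 1107 is not a perfect cube, contradiction. A monic cubic over Q with no rational root is irreducible (any nontrivial factorization would include a linear factor). Hence x^3 - 1107 is the minimal polynomial of α, and in particular [Q(α):Q] = 3.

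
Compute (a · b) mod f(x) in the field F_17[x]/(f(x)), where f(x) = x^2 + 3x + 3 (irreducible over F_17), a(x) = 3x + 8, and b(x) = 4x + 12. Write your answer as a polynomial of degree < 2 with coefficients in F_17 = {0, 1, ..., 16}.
a · b ≡ 15x + 9 (mod f(x))

Multiply in F_17[x]: a(x)·b(x) = (3x + 8)·(4x + 12) = 12x^2 + 11. This has degree ≥ 2, so divide by f(x) over F_17: 12x^2 + 11 = (12)·(x^2 + 3x + 3) + (15x + 9). Hence a·b ≡ 15x + 9 (mod f). (F_17[x]/(f) is a field with 17^2 = 289 elements since f is irreducible of degree 2.)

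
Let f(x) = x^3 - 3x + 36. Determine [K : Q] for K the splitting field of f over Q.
[K : Q] = 6

By the rational root test, any rational root of the monic integer polynomial f(x) = x^3 - 3x + 36 must be an integer dividing the constant term 36, i.e. one of ±{1, 2, 3, 4, 6, 9, 12, 18, 36}. Evaluating: f(1) = 34, f(-1) = 38, f(2) = 38, f(-2) = 34, f(3) = 54, f(-3) = 18, f(4) = 88, f(-4) = -16, f(6) = 234, f(-6) = -162, f(9) = 738, f(-9) = -666, f(12) = 1728, f(-12) = -1656, f(18) = 5814, f(-18) = -5742, f(36) = 46584, f(-36) = -46512; none is 0, so f has no rational root and is therefore irreducible over Q (a cubic with no linear factor over a field is irreducible). For an irreducible cubic, the Galois group is A_3 or S_3 according as the discriminant disc(f) = -4a^3 - 27b^2 = -4·(-3)^3 - 27·(36)^2 = -34884 is or is not a square in Q. Here disc(f) = -34884 is not a perfect square in Q, so the Galois group of f over Q is not contained in A_3 and must be all of S_3. The splitting field has degree |S_3| = 6 over Q, so [K : Q] = 6.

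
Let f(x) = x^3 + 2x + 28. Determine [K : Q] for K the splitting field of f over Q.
[K : Q] = 6

By the rational root test, any rational root of the monic integer polynomial f(x) = x^3 + 2x + 28 must be an integer dividing the constant term 28, i.e. one of ±{1, 2, 4, 7, 14, 28}. Evaluating: f(1) = 31, f(-1) = 25, f(2) = 40, f(-2) = 16, f(4) = 100, f(-4) = -44, f(7) = 385, f(-7) = -329, f(14) = 2800, f(-14) = -2744, f(28) = 22036, f(-28) = -21980; none is 0, so f has no rational root and is therefore irreducible over Q (a cubic with no linear factor over a field is irreducible). For an irreducible cubic, the Galois group is A_3 or S_3 according as the discriminant disc(f) = -4a^3 - 27b^2 = -4·(2)^3 - 27·(28)^2 = -21200 is or is not a square in Q. Here disc(f) = -21200 is not a perfect square in Q, so the Galois group of f over Q is not contained in A_3 and must be all of S_3. The splitting field has degree |S_3| = 6 over Q, so [K : Q] = 6.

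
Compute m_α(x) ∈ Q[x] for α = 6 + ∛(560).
m_α(x) = x^3 - 18x^2 + 108x - 776

Set β = α - 6 = ∛(560), so β^3 = 560. Then (α - 6)^3 - 560 = 0, i.e. α is a root of g(x) = (x - 6)^3 - 560 = x^3 - 18x^2 + 108x - 776. Since g(x) = h(x - 6) where h(x) = x^3 - 560, and h is irreducible over Q (because 560 is not a perfect cube, so h has no rational root, and a monic cubic with no rational root is irreducible), g is also irreducible (irreducibility is preserved under the substitution x → x - 6). Hence m_α(x) = x^3 - 18x^2 + 108x - 776.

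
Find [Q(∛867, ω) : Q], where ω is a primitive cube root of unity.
[Q(∛867, ω) : Q] = 6

[Q(∛867):Q] = 3 (min poly x^3 - 867, irreducible since 867 is not a perfect cube). [Q(ω):Q] = 2 (min poly x^2 + x + 1). Since Q(∛867) ⊂ R and ω ∉ R, we have ω ∉ Q(∛867), so x^2 + x + 1 remains irreducible over Q(∛867) and [Q(∛867, ω) : Q(∛867)] = 2. By the tower law, [Q(∛867, ω) : Q] = 3 · 2 = 6. (In fact Q(∛867, ω) is the splitting field of x^3 - 867 over Q.)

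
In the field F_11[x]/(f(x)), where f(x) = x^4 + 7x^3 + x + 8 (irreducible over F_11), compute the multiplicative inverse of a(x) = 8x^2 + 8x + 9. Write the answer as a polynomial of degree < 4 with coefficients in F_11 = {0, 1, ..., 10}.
a(x)^(-1) ≡ 7x^2 + 9x + 1 (mod f(x))

Since f is irreducible over F_11, F_11[x]/(f) is a field and a(x) ≠ 0 has an inverse. Apply the extended Euclidean algorithm to f(x) and a(x) in F_11[x]: f(x) = (7x^2 + 9x + 1)·a(x) + (10). The last nonzero remainder is the constant 10 = gcd(f, a) in F_11. Back-substituting through the division chain expresses 10 = s(x)·a(x) + t(x)·f(x) with s(x) ≡ 4x^2 + 2x + 10 (mod f), so (4x^2 + 2x + 10)·a(x) ≡ 10 (mod f). Multiplying by 10^(-1) ≡ 10 in F_11 gives a(x)^(-1) ≡ 10·(4x^2 + 2x + 10) ≡ 7x^2 + 9x + 1 (mod f). Check: (8x^2 + 8x + 9)·(7x^2 + 9x + 1) = x^4 + 7x^3 + x + 9 ≡ 1 (mod x^4 + 7x^3 + x + 8).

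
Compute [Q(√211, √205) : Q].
[Q(√211, √205) : Q] = 4

[Q(√211):Q] = 2 (min poly x^2 - 211, irreducible since 211 is squarefree > 1). For the top step, suppose √205 ∈ Q(√211), say √205 = c + d√211 with c, d ∈ Q. Squaring: 205 = c^2 + 211d^2 + 2cd√211. Since √211 ∉ Q this forces 2cd = 0. If d = 0 then √205 = c ∈ Q, contradicting 205 squarefree > 1. If c = 0 then 205 = 211d^2, so 211·205 = (211d)^2 is a perfect square in Q — but 211·205 = 43255 is not a perfect square (since 211 and 205 are distinct squarefree integers). Contradiction. Hence √205 ∉ Q(√211), so x^2 - 205 stays irreducible over Q(√211) and [Q(√211, √205) : Q(√211)] = 2. By the tower law, [Q(√211, √205) : Q] = 2 · 2 = 4.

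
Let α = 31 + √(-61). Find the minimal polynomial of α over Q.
m_α(x) = x^2 - 62x + 1022

From α - 31 = √(-61), squaring gives (α - 31)^2 = -61, i.e. α^2 - 62α + 961 = -61, so α^2 - 62α + 1022 = 0. The discriminant of x^2 - 62x + 1022 is (-62)^2 - 4·(1022) = 3844 - 4088 = -244, and 4·(-61) is not a perfect square in Q since -61 is squarefree and ≠ 1. Hence x^2 - 62x + 1022 is irreducible over Q and is the minimal polynomial of α.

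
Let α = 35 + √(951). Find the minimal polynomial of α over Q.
m_α(x) = x^2 - 70x + 274

From α - 35 = √(951), squaring gives (α - 35)^2 = 951, i.e. α^2 - 70α + 1225 = 951, so α^2 - 70α + 274 = 0. The discriminant of x^2 - 70x + 274 is (-70)^2 - 4·(274) = 4900 - 1096 = 3804, and 4·(951) is not a perfect square in Q since 951 is squarefree and ≠ 1. Hence x^2 - 70x + 274 is irreducible over Q and is the minimal polynomial of α.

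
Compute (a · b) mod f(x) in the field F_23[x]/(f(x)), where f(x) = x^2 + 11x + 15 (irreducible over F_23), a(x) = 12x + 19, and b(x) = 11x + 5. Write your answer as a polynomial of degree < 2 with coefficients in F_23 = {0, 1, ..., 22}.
a · b ≡ 13x + 1 (mod f(x))

Multiply in F_23[x]: a(x)·b(x) = (12x + 19)·(11x + 5) = 17x^2 + 16x + 3. This has degree ≥ 2, so divide by f(x) over F_23: 17x^2 + 16x + 3 = (17)·(x^2 + 11x + 15) + (13x + 1). Hence a·b ≡ 13x + 1 (mod f). (F_23[x]/(f) is a field with 23^2 = 529 elements since f is irreducible of degree 2.)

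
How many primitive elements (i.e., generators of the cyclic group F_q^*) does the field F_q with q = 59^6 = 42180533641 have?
There are φ(42180533640) = 9249085440 primitive elements

F_q^* is cyclic of order q - 1 = 42180533640. A cyclic group of order m has exactly φ(m) generators. Here m = 42180533640 = 2^3 · 3^2 · 5 · 7 · 29 · 163 · 3541, so the number of primitive elements is φ(42180533640) = 9249085440.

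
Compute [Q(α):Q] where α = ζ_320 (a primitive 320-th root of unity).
[Q(α):Q] = 128

The minimal polynomial of ζ_320 over Q is the 320-th cyclotomic polynomial Φ_320(x), which is irreducible over Q and has degree φ(320) = 128. Hence [Q(α):Q] = φ(320) = 128.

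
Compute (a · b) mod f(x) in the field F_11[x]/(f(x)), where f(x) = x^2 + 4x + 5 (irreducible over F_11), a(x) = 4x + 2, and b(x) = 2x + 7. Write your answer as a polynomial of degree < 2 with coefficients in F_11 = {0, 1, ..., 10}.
a · b ≡ 7 (mod f(x))

Multiply in F_11[x]: a(x)·b(x) = (4x + 2)·(2x + 7) = 8x^2 + 10x + 3. This has degree ≥ 2, so divide by f(x) over F_11: 8x^2 + 10x + 3 = (8)·(x^2 + 4x + 5) + (7). Hence a·b ≡ 7 (mod f). (F_11[x]/(f) is a field with 11^2 = 121 elements since f is irreducible of degree 2.)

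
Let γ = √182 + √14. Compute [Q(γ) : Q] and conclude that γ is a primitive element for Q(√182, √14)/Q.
[Q(γ) : Q] = 4 (equivalently, Q(γ) = Q(√182, √14))

Obviously Q(γ) ⊆ Q(√182, √14), and [Q(√182, √14):Q] = 4 (since 182, 14 are distinct squarefree integers > 1 with 2548 not a perfect square). To show equality we compute the minimal polynomial of γ. From γ = √182 + √14: γ^2 = 182 + 2√(2548) + 14 = 196 + 2√(2548), so γ^2 - 196 = 2√(2548); squaring, (γ^2 - 196)^2 = 4·2548, i.e. γ^4 - 392γ^2 + 38416 - 10192 = 0, i.e. γ^4 - 392γ^2 + 28224 = 0. So γ is a root of x^4 - 392x^2 + 28224. This polynomial is irreducible over Q: it has no rational root (each ±√182 ± √14 is irrational), and any factorization into two quadratics over Q would force √(2548) ∈ Q (pairing opposite roots) or √182, √14 ∈ Q (other pairings), all impossible. Hence [Q(γ):Q] = 4 = [Q(√182, √14):Q], so Q(γ) = Q(√182, √14).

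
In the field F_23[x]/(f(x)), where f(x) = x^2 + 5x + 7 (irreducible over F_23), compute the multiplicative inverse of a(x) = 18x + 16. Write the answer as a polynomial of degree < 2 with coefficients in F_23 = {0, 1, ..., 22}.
a(x)^(-1) ≡ 17x + 6 (mod f(x))

Since f is irreducible over F_23, F_23[x]/(f) is a field and a(x) ≠ 0 has an inverse. Apply the extended Euclidean algorithm to f(x) and a(x) in F_23[x]: f(x) = (9x + 14)·a(x) + (13). The last nonzero remainder is the constant 13 = gcd(f, a) in F_23. Back-substituting through the division chain expresses 13 = s(x)·a(x) + t(x)·f(x) with s(x) ≡ 14x + 9 (mod f), so (14x + 9)·a(x) ≡ 13 (mod f). Multiplying by 13^(-1) ≡ 16 in F_23 gives a(x)^(-1) ≡ 16·(14x + 9) ≡ 17x + 6 (mod f). Check: (18x + 16)·(17x + 6) = 7x^2 + 12x + 4 ≡ 1 (mod x^2 + 5x + 7).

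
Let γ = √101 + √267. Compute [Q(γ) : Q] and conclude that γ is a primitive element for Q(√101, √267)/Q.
[Q(γ) : Q] = 4 (equivalently, Q(γ) = Q(√101, √267))

Obviously Q(γ) ⊆ Q(√101, √267), and [Q(√101, √267):Q] = 4 (since 101, 267 are distinct squarefree integers > 1 with 26967 not a perfect square). To show equality we compute the minimal polynomial of γ. From γ = √101 + √267: γ^2 = 101 + 2√(26967) + 267 = 368 + 2√(26967), so γ^2 - 368 = 2√(26967); squaring, (γ^2 - 368)^2 = 4·26967, i.e. γ^4 - 736γ^2 + 135424 - 107868 = 0, i.e. γ^4 - 736γ^2 + 27556 = 0. So γ is a root of x^4 - 736x^2 + 27556. This polynomial is irreducible over Q: it has no rational root (each ±√101 ± √267 is irrational), and any factorization into two quadratics over Q would force √(26967) ∈ Q (pairing opposite roots) or √101, √267 ∈ Q (other pairings), all impossible. Hence [Q(γ):Q] = 4 = [Q(√101, √267):Q], so Q(γ) = Q(√101, √267).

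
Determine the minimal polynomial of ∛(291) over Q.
m_α(x) = x^3 - 291

α satisfies α^3 = 291, so x^3 - 291 annihilates α. By the rational root test, a rational root p/q (in lowest terms) of x^3 - 291 would satisfy p^3 = 291 q^3, forcing q = 1 and p^3 = 291; but 291 is not a perfect cube, contradiction. A monic cubic over Q with no rational root is irreducible (any nontrivial factorization would include a linear factor). Hence x^3 - 291 is the minimal polynomial of α, and in particular [Q(α):Q] = 3.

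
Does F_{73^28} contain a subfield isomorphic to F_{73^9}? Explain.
No: F_{73^9} is not a subfield of F_{73^28}

F_{p^m} embeds in F_{p^n} iff m | n. Here 9 ∤ 28 (since 28 = 3·9 + 1 with remainder 1 ≠ 0), so F_{73^9} is not a subfield of F_{73^28}. Equivalently: if it were, the tower law would give 9 = [F_{73^9}:F_73] dividing [F_{73^28}:F_73] = 28, contradiction.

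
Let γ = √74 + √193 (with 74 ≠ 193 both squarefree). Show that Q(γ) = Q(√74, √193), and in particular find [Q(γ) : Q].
[Q(γ) : Q] = 4 (equivalently, Q(γ) = Q(√74, √193))

Obviously Q(γ) ⊆ Q(√74, √193), and [Q(√74, √193):Q] = 4 (since 74, 193 are distinct squarefree integers > 1 with 14282 not a perfect square). To show equality we compute the minimal polynomial of γ. From γ = √74 + √193: γ^2 = 74 + 2√(14282) + 193 = 267 + 2√(14282), so γ^2 - 267 = 2√(14282); squaring, (γ^2 - 267)^2 = 4·14282, i.e. γ^4 - 534γ^2 + 71289 - 57128 = 0, i.e. γ^4 - 534γ^2 + 14161 = 0. So γ is a root of x^4 - 534x^2 + 14161. This polynomial is irreducible over Q: it has no rational root (each ±√74 ± √193 is irrational), and any factorization into two quadratics over Q would force √(14282) ∈ Q (pairing opposite roots) or √74, √193 ∈ Q (other pairings), all impossible. Hence [Q(γ):Q] = 4 = [Q(√74, √193):Q], so Q(γ) = Q(√74, √193).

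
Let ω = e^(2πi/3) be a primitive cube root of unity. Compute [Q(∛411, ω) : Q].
[Q(∛411, ω) : Q] = 6

[Q(∛411):Q] = 3 (min poly x^3 - 411, irreducible since 411 is not a perfect cube). [Q(ω):Q] = 2 (min poly x^2 + x + 1). Since Q(∛411) ⊂ R and ω ∉ R, we have ω ∉ Q(∛411), so x^2 + x + 1 remains irreducible over Q(∛411) and [Q(∛411, ω) : Q(∛411)] = 2. By the tower law, [Q(∛411, ω) : Q] = 3 · 2 = 6. (In fact Q(∛411, ω) is the splitting field of x^3 - 411 over Q.)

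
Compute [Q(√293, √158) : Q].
[Q(√293, √158) : Q] = 4

[Q(√293):Q] = 2 (min poly x^2 - 293, irreducible since 293 is squarefree > 1). For the top step, suppose √158 ∈ Q(√293), say √158 = c + d√293 with c, d ∈ Q. Squaring: 158 = c^2 + 293d^2 + 2cd√293. Since √293 ∉ Q this forces 2cd = 0. If d = 0 then √158 = c ∈ Q, contradicting 158 squarefree > 1. If c = 0 then 158 = 293d^2, so 293·158 = (293d)^2 is a perfect square in Q — but 293·158 = 46294 is not a perfect square (since 293 and 158 are distinct squarefree integers). Contradiction. Hence √158 ∉ Q(√293), so x^2 - 158 stays irreducible over Q(√293) and [Q(√293, √158) : Q(√293)] = 2. By the tower law, [Q(√293, √158) : Q] = 2 · 2 = 4.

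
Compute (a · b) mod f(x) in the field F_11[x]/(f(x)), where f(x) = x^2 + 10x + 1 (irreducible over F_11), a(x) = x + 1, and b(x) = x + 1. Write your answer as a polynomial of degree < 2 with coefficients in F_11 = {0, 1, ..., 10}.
a · b ≡ 3x (mod f(x))

Multiply in F_11[x]: a(x)·b(x) = (x + 1)·(x + 1) = x^2 + 2x + 1. This has degree ≥ 2, so divide by f(x) over F_11: x^2 + 2x + 1 = (1)·(x^2 + 10x + 1) + (3x). Hence a·b ≡ 3x (mod f). (F_11[x]/(f) is a field with 11^2 = 121 elements since f is irreducible of degree 2.)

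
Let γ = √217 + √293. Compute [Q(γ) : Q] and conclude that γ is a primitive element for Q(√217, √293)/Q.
[Q(γ) : Q] = 4 (equivalently, Q(γ) = Q(√217, √293))

Obviously Q(γ) ⊆ Q(√217, √293), and [Q(√217, √293):Q] = 4 (since 217, 293 are distinct squarefree integers > 1 with 63581 not a perfect square). To show equality we compute the minimal polynomial of γ. From γ = √217 + √293: γ^2 = 217 + 2√(63581) + 293 = 510 + 2√(63581), so γ^2 - 510 = 2√(63581); squaring, (γ^2 - 510)^2 = 4·63581, i.e. γ^4 - 1020γ^2 + 260100 - 254324 = 0, i.e. γ^4 - 1020γ^2 + 5776 = 0. So γ is a root of x^4 - 1020x^2 + 5776. This polynomial is irreducible over Q: it has no rational root (each ±√217 ± √293 is irrational), and any factorization into two quadratics over Q would force √(63581) ∈ Q (pairing opposite roots) or √217, √293 ∈ Q (other pairings), all impossible. Hence [Q(γ):Q] = 4 = [Q(√217, √293):Q], so Q(γ) = Q(√217, √293).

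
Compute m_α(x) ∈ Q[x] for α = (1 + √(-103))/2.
m_α(x) = x^2 - x + 26

From 2α - 1 = √(-103), squaring gives (2α - 1)^2 = -103, i.e. 4α^2 - 4α + 1 = -103, so α^2 - α + (1 + 103)/4 = 0. Since -103 ≡ 1 (mod 4), (1 + 103)/4 = 26 ∈ Z. The polynomial x^2 - x + 26 has discriminant 1 - 4·(26) = -103, which is not a perfect square in Q (d = -103 is squarefree and ≠ 1), so x^2 - x + 26 is irreducible over Q. It is the minimal polynomial of α.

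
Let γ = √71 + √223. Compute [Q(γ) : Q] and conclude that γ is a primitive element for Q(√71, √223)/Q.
[Q(γ) : Q] = 4 (equivalently, Q(γ) = Q(√71, √223))

Obviously Q(γ) ⊆ Q(√71, √223), and [Q(√71, √223):Q] = 4 (since 71, 223 are distinct squarefree integers > 1 with 15833 not a perfect square). To show equality we compute the minimal polynomial of γ. From γ = √71 + √223: γ^2 = 71 + 2√(15833) + 223 = 294 + 2√(15833), so γ^2 - 294 = 2√(15833); squaring, (γ^2 - 294)^2 = 4·15833, i.e. γ^4 - 588γ^2 + 86436 - 63332 = 0, i.e. γ^4 - 588γ^2 + 23104 = 0. So γ is a root of x^4 - 588x^2 + 23104. This polynomial is irreducible over Q: it has no rational root (each ±√71 ± √223 is irrational), and any factorization into two quadratics over Q would force √(15833) ∈ Q (pairing opposite roots) or √71, √223 ∈ Q (other pairings), all impossible. Hence [Q(γ):Q] = 4 = [Q(√71, √223):Q], so Q(γ) = Q(√71, √223).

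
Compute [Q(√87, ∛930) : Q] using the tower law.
[Q(√87, ∛930) : Q] = 6

Let L = Q(√87, ∛930). Since Q(√87) ⊂ L and [Q(√87):Q] = 2, the tower law gives 2 | [L:Q]. Likewise Q(∛930) ⊂ L with [Q(∛930):Q] = 3 (because 930 is not a perfect cube), so 3 | [L:Q]. As gcd(2,3) = 1, [L:Q] is divisible by 6. Conversely L is generated over Q by √87 and ∛930, so [L:Q] ≤ 2·3 = 6. Therefore [Q(√87, ∛930) : Q] = 6.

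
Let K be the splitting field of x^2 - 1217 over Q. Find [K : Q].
[K : Q] = 2

f(x) = x^2 - 1217 factors as (x - √1217)(x + √1217). The splitting field is K = Q(√1217). Since 1217 is squarefree and > 1, it is not a perfect square, so x^2 - 1217 is irreducible over Q and [Q(√1217) : Q] = 2. Hence [K : Q] = 2.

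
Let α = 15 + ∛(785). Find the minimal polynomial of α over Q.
m_α(x) = x^3 - 45x^2 + 675x - 4160

Set β = α - 15 = ∛(785), so β^3 = 785. Then (α - 15)^3 - 785 = 0, i.e. α is a root of g(x) = (x - 15)^3 - 785 = x^3 - 45x^2 + 675x - 4160. Since g(x) = h(x - 15) where h(x) = x^3 - 785, and h is irreducible over Q (because 785 is not a perfect cube, so h has no rational root, and a monic cubic with no rational root is irreducible), g is also irreducible (irreducibility is preserved under the substitution x → x - 15). Hence m_α(x) = x^3 - 45x^2 + 675x - 4160.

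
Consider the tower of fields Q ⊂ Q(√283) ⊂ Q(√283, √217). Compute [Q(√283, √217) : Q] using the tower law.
[Q(√283, √217) : Q] = 4

[Q(√283):Q] = 2 (min poly x^2 - 283, irreducible since 283 is squarefree > 1). For the top step, suppose √217 ∈ Q(√283), say √217 = c + d√283 with c, d ∈ Q. Squaring: 217 = c^2 + 283d^2 + 2cd√283. Since √283 ∉ Q this forces 2cd = 0. If d = 0 then √217 = c ∈ Q, contradicting 217 squarefree > 1. If c = 0 then 217 = 283d^2, so 283·217 = (283d)^2 is a perfect square in Q — but 283·217 = 61411 is not a perfect square (since 283 and 217 are distinct squarefree integers). Contradiction. Hence √217 ∉ Q(√283), so x^2 - 217 stays irreducible over Q(√283) and [Q(√283, √217) : Q(√283)] = 2. By the tower law, [Q(√283, √217) : Q] = 2 · 2 = 4.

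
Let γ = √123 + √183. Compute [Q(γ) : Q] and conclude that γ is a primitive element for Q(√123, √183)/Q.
[Q(γ) : Q] = 4 (equivalently, Q(γ) = Q(√123, √183))

Obviously Q(γ) ⊆ Q(√123, √183), and [Q(√123, √183):Q] = 4 (since 123, 183 are distinct squarefree integers > 1 with 22509 not a perfect square). To show equality we compute the minimal polynomial of γ. From γ = √123 + √183: γ^2 = 123 + 2√(22509) + 183 = 306 + 2√(22509), so γ^2 - 306 = 2√(22509); squaring, (γ^2 - 306)^2 = 4·22509, i.e. γ^4 - 612γ^2 + 93636 - 90036 = 0, i.e. γ^4 - 612γ^2 + 3600 = 0. So γ is a root of x^4 - 612x^2 + 3600. This polynomial is irreducible over Q: it has no rational root (each ±√123 ± √183 is irrational), and any factorization into two quadratics over Q would force √(22509) ∈ Q (pairing opposite roots) or √123, √183 ∈ Q (other pairings), all impossible. Hence [Q(γ):Q] = 4 = [Q(√123, √183):Q], so Q(γ) = Q(√123, √183).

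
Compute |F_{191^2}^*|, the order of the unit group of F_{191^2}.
|F_{191^2}^*| = 36480

F_{191^2} has 191^2 = 36481 elements; its multiplicative group consists of all nonzero elements, so |F_{191^2}^*| = 36481 - 1 = 36480. (It is cyclic since any finite subgroup of the multiplicative group of a field is cyclic.)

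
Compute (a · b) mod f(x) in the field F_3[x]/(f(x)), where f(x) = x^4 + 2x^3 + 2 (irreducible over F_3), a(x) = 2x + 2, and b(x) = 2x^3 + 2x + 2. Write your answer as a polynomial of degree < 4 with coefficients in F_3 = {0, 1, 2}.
a · b ≡ 2x^3 + x^2 + 2x + 2 (mod f(x))

Multiply in F_3[x]: a(x)·b(x) = (2x + 2)·(2x^3 + 2x + 2) = x^4 + x^3 + x^2 + 2x + 1. This has degree ≥ 4, so divide by f(x) over F_3: x^4 + x^3 + x^2 + 2x + 1 = (1)·(x^4 + 2x^3 + 2) + (2x^3 + x^2 + 2x + 2). Hence a·b ≡ 2x^3 + x^2 + 2x + 2 (mod f). (F_3[x]/(f) is a field with 3^4 = 81 elements since f is irreducible of degree 4.)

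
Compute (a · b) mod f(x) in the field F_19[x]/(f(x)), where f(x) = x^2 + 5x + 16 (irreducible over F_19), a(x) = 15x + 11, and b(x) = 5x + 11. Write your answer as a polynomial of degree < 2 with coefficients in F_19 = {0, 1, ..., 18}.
a · b ≡ 16x + 4 (mod f(x))

Multiply in F_19[x]: a(x)·b(x) = (15x + 11)·(5x + 11) = 18x^2 + 11x + 7. This has degree ≥ 2, so divide by f(x) over F_19: 18x^2 + 11x + 7 = (18)·(x^2 + 5x + 16) + (16x + 4). Hence a·b ≡ 16x + 4 (mod f). (F_19[x]/(f) is a field with 19^2 = 361 elements since f is irreducible of degree 2.)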